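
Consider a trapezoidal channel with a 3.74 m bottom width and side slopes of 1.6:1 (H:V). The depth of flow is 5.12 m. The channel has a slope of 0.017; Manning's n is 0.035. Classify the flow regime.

supercritical

With bottom width b = 3.74 m and side slope z = 1.6: A = (b + zy)y = (3.74 + 1.6×5.12)×5.12 = 61.09 m²; P = b + 2y√(1+z²) = 3.74 + 2×5.12×1.887 = 23.06 m.
Hydraulic radius R = A/P = 61.09/23.06 = 2.649 m.
V = (1/n) R^(2/3) √S = (1/0.035) × 2.649^(2/3) × √0.017 = 7.132 m/s. Hydraulic depth D_h = A/T = 61.09/20.12 = 3.036 m.
Froude number Fr = V/√(g·D_h) = 7.132/√(9.81×3.036) = 1.31, which is greater than 1, so the flow is supercritical.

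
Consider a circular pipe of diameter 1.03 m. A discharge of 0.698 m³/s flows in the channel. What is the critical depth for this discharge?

At critical depth, Q² T / (g A³) = 1, i.e. A³/T = Q²/g = 0.698²/9.81 = 0.04966.
At y = 0.59 m: A³/T = 0.118 — high.
At y = 0.334 m: A³/T = 0.0133 — low.
At y = 0.47 m: A³/T = 0.0495 — matches.

y_c = 0.47 m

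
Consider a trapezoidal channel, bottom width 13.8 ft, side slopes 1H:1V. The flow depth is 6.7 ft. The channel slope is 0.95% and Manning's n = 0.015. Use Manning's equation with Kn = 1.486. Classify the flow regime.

With bottom width b = 13.8 ft and side slope z = 1: A = (b + zy)y = (13.8 + 1×6.7)×6.7 = 137.3 ft²; P = b + 2y√(1+z²) = 13.8 + 2×6.7×1.414 = 32.75 ft.
Hydraulic radius R = A/P = 137.3/32.75 = 4.194 ft.
V = (1.486/n) R^(2/3) √S = (1.486/0.015) × 4.194^(2/3) × √0.0095 = 25.11 ft/s. Hydraulic depth D_h = A/T = 137.3/27.2 = 5.05 ft.
Froude number Fr = V/√(g·D_h) = 25.11/√(32.2×5.05) = 1.97, which is greater than 1, so the flow is supercritical.

supercritical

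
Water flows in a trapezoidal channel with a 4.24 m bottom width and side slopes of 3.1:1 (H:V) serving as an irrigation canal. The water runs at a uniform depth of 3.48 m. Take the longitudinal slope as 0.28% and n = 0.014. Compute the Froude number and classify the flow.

supercritical

With bottom width b = 4.24 m and side slope z = 3.1: A = (b + zy)y = (4.24 + 3.1×3.48)×3.48 = 52.3 m²; P = b + 2y√(1+z²) = 4.24 + 2×3.48×3.257 = 26.91 m.
Hydraulic radius R = A/P = 52.3/26.91 = 1.943 m.
V = (1/n) R^(2/3) √S = (1/0.014) × 1.943^(2/3) × √0.0028 = 5.886 m/s. Hydraulic depth D_h = A/T = 52.3/25.82 = 2.026 m.
Froude number Fr = V/√(g·D_h) = 5.886/√(9.81×2.026) = 1.32, which is greater than 1, so the flow is supercritical.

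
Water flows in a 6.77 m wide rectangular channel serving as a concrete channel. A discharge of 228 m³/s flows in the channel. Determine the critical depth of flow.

For a rectangular channel, critical depth y_c = (q²/g)^(1/3) where q = Q/b = 228/6.77 = 33.68 m²/s.
So y_c = (33.68²/9.81)^(1/3) = 4.87 m.

y_c = 4.87 m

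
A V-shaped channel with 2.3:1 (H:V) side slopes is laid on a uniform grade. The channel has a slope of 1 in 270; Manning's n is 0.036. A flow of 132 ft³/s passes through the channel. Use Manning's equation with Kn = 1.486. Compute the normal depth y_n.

y_n = 3.93 ft

Manning's equation rearranged: A R^(2/3) = nQ / (1.486·√S) = 0.036 × 132 / (1.486 × √0.003704) = 52.55.
Try y = 4.77 ft: A R^(2/3) = 88.18 — over.
Try y = 3.93 ft: A R^(2/3) = 52.6 — close enough.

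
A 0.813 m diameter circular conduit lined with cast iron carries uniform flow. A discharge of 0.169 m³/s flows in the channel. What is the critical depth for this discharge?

At critical depth, Q² T / (g A³) = 1, i.e. A³/T = Q²/g = 0.169²/9.81 = 0.002911.
Try y = 0.297 m: A³/T = 0.006457 — high.
Try y = 0.242 m: A³/T = 0.002926 — close enough.

y_c = 0.242 m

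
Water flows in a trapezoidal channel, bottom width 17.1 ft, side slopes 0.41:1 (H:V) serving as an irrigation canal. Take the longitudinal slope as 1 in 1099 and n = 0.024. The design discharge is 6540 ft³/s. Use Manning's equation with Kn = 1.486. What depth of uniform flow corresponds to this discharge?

y_n = 26.8 ft

Manning's equation rearranged: A R^(2/3) = nQ / (1.486·√S) = 0.024 × 6540 / (1.486 × √0.0009099) = 3502.
Try y = 19.6 ft: A R^(2/3) = 2017 — too small.
Try y = 30.9 ft: A R^(2/3) = 4540 — too large.
Try y = 26.8 ft: A R^(2/3) = 3502 — ≈ 3502.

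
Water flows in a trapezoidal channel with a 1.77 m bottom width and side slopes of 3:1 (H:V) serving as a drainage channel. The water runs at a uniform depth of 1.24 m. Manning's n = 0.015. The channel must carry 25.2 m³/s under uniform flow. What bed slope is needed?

With bottom width b = 1.77 m and side slope z = 3: A = (b + zy)y = (1.77 + 3×1.24)×1.24 = 6.808 m²; P = b + 2y√(1+z²) = 1.77 + 2×1.24×3.162 = 9.612 m.
Hydraulic radius R = A/P = 6.808/9.612 = 0.7082 m.
From Manning's equation, S = [nQ / (1 A R^(2/3))]² = [0.015 × 25.2 / (1 × 6.808 × 0.7082^(2/3))]² = 0.00488.

S = 0.00488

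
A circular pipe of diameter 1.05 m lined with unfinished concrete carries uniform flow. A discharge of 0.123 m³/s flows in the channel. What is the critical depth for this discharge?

At critical depth, Q² T / (g A³) = 1, i.e. A³/T = Q²/g = 0.123²/9.81 = 0.001542.
Try y = 0.236 m: A³/T = 0.003522 — too large.
Try y = 0.165 m: A³/T = 0.0008653 — too small.
Try y = 0.191 m: A³/T = 0.001538 — matches.

y_c = 0.191 m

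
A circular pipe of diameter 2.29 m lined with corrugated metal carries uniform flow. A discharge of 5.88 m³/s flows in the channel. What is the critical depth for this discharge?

At critical depth, Q² T / (g A³) = 1, i.e. A³/T = Q²/g = 5.88²/9.81 = 3.524.
At y = 0.865 m: A³/T = 1.302 — too small.
At y = 1.36 m: A³/T = 7.361 — too large.
At y = 1.12 m: A³/T = 3.505 — close enough.

y_c = 1.12 m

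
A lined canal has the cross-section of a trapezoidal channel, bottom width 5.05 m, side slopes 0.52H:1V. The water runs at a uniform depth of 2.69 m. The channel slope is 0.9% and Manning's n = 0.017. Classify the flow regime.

With bottom width b = 5.05 m and side slope z = 0.52: A = (b + zy)y = (5.05 + 0.52×2.69)×2.69 = 17.35 m²; P = b + 2y√(1+z²) = 5.05 + 2×2.69×1.127 = 11.11 m.
Hydraulic radius R = A/P = 17.35/11.11 = 1.561 m.
V = (1/n) R^(2/3) √S = (1/0.017) × 1.561^(2/3) × √0.009 = 7.509 m/s. Hydraulic depth D_h = A/T = 17.35/7.848 = 2.211 m.
Froude number Fr = V/√(g·D_h) = 7.509/√(9.81×2.211) = 1.61, which is greater than 1, so the flow is supercritical.

supercritical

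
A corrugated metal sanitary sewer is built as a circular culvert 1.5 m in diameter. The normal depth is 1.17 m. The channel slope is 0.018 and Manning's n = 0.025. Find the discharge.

For a circular section of diameter D = 1.5 m at depth y = 1.17 m, the central angle is θ = 2 arccos(1 − 2y/D) = 4.33 rad. Then A = (D²/8)(θ − sin θ) = 1.479 m² and P = Dθ/2 = 3.248 m.
Hydraulic radius R = A/P = 1.479/3.248 = 0.4554 m.
Manning's equation: Q = (1/n) A R^(2/3) S^(1/2) = (1/0.025) × 1.479 × 0.4554^(2/3) × 0.018^(1/2) = 4.7 m³/s.

Q = 4.7 m³/s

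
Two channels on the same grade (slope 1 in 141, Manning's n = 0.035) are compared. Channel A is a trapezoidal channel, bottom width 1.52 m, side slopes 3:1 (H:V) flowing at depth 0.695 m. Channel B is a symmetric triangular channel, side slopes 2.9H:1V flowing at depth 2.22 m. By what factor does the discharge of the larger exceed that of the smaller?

10.4

Channel A: With bottom width b = 1.52 m and side slope z = 3: A = (b + zy)y = (1.52 + 3×0.695)×0.695 = 2.505 m²; P = b + 2y√(1+z²) = 1.52 + 2×0.695×3.162 = 5.916 m. Hydraulic radius R = A/P = 2.505/5.916 = 0.4235 m. Q_A = (1/0.035)·2.505·0.4235^(2/3)·√0.007092 = 3.4 m³/s.
Channel B: For a triangular section with side slope z = 2.9: A = zy² = 2.9×2.22² = 14.29 m²; P = 2y√(1+z²) = 2×2.22×3.068 = 13.62 m. Hydraulic radius R = A/P = 14.29/13.62 = 1.049 m. Q_B = (1/0.035)·14.29·1.049^(2/3)·√0.007092 = 35.51 m³/s.
The larger discharge is 35.51 m³/s and the smaller is 3.4 m³/s; the ratio is 10.4.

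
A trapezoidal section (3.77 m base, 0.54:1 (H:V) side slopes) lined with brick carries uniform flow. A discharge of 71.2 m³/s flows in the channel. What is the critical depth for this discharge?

y_c = 2.87 m

At critical depth, Q² T / (g A³) = 1, i.e. A³/T = Q²/g = 71.2²/9.81 = 516.8.
Trying y = 3.52 m: A³/T = 1050 — too large.
Trying y = 2.05 m: A³/T = 167 — too small.
Trying y = 2.87 m: A³/T = 518.1 — matches.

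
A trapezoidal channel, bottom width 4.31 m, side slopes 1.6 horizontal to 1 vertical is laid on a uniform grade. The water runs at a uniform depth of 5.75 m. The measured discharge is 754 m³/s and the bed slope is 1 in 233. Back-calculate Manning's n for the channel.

n = 0.014

With bottom width b = 4.31 m and side slope z = 1.6: A = (b + zy)y = (4.31 + 1.6×5.75)×5.75 = 77.68 m²; P = b + 2y√(1+z²) = 4.31 + 2×5.75×1.887 = 26.01 m.
Hydraulic radius R = A/P = 77.68/26.01 = 2.987 m.
Rearranging Manning's equation: n = (1/Q) A R^(2/3) S^(1/2) = (1/754) × 77.68 × 2.987^(2/3) × √0.004292 = 0.014.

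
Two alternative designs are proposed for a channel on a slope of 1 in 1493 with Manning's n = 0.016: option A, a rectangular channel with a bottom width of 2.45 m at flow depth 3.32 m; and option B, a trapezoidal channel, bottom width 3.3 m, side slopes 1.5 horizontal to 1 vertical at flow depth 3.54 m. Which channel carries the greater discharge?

channel B

Channel A: Flow area A = b·y = 2.45 × 3.32 = 8.134 m². Wetted perimeter P = b + 2y = 2.45 + 2×3.32 = 9.09 m. Hydraulic radius R = A/P = 8.134/9.09 = 0.8948 m. Q_A = (1/0.016)·8.134·0.8948^(2/3)·√0.0006698 = 12.22 m³/s.
Channel B: With bottom width b = 3.3 m and side slope z = 1.5: A = (b + zy)y = (3.3 + 1.5×3.54)×3.54 = 30.48 m²; P = b + 2y√(1+z²) = 3.3 + 2×3.54×1.803 = 16.06 m. Hydraulic radius R = A/P = 30.48/16.06 = 1.897 m. Q_B = (1/0.016)·30.48·1.897^(2/3)·√0.0006698 = 75.56 m³/s.
Q_A = 12.22 m³/s vs Q_B = 75.56 m³/s, so channel B carries more.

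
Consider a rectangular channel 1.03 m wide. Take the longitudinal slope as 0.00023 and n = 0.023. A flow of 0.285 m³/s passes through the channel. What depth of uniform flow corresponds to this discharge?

y_n = 0.886 m

Manning's equation rearranged: A R^(2/3) = nQ / (1·√S) = 0.023 × 0.285 / (√0.00023) = 0.4322.
Trying y = 0.663 m: A R^(2/3) = 0.2991 — low.
Trying y = 1.12 m: A R^(2/3) = 0.576 — high.
Trying y = 0.886 m: A R^(2/3) = 0.432 — ≈ 0.4322.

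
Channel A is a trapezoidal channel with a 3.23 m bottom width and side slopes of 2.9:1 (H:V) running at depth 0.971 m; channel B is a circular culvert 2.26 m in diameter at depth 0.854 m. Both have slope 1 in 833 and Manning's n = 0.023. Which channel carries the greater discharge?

channel A

Channel A: With bottom width b = 3.23 m and side slope z = 2.9: A = (b + zy)y = (3.23 + 2.9×0.971)×0.971 = 5.871 m²; P = b + 2y√(1+z²) = 3.23 + 2×0.971×3.068 = 9.187 m. Hydraulic radius R = A/P = 5.871/9.187 = 0.639 m. Q_A = (1/0.023)·5.871·0.639^(2/3)·√0.0012 = 6.561 m³/s.
Channel B: For a circular section of diameter D = 2.26 m at depth y = 0.854 m, the central angle is θ = 2 arccos(1 − 2y/D) = 2.648 rad. Then A = (D²/8)(θ − sin θ) = 1.388 m² and P = Dθ/2 = 2.992 m. Hydraulic radius R = A/P = 1.388/2.992 = 0.4639 m. Q_B = (1/0.023)·1.388·0.4639^(2/3)·√0.0012 = 1.253 m³/s.
Q_A = 6.561 m³/s vs Q_B = 1.253 m³/s, so channel A carries more.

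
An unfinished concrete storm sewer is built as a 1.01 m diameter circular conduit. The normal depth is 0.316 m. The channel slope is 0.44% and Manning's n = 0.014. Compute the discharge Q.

For a circular section of diameter D = 1.01 m at depth y = 0.316 m, the central angle is θ = 2 arccos(1 − 2y/D) = 2.374 rad. Then A = (D²/8)(θ − sin θ) = 0.2143 m² and P = Dθ/2 = 1.199 m.
Hydraulic radius R = A/P = 0.2143/1.199 = 0.1787 m.
Manning's equation: Q = (1/n) A R^(2/3) S^(1/2) = (1/0.014) × 0.2143 × 0.1787^(2/3) × 0.0044^(1/2) = 0.322 m³/s.

Q = 0.322 m³/s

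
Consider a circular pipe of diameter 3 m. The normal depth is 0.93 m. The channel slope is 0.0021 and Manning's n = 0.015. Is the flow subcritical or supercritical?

subcritical

For a circular section of diameter D = 3 m at depth y = 0.93 m, the central angle is θ = 2 arccos(1 − 2y/D) = 2.362 rad. Then A = (D²/8)(θ − sin θ) = 1.866 m² and P = Dθ/2 = 3.543 m.
Hydraulic radius R = A/P = 1.866/3.543 = 0.5268 m.
V = (1/n) R^(2/3) √S = (1/0.015) × 0.5268^(2/3) × √0.0021 = 1.993 m/s. Hydraulic depth D_h = A/T = 1.866/2.775 = 0.6726 m.
Froude number Fr = V/√(g·D_h) = 1.993/√(9.81×0.6726) = 0.776, which is less than 1, so the flow is subcritical.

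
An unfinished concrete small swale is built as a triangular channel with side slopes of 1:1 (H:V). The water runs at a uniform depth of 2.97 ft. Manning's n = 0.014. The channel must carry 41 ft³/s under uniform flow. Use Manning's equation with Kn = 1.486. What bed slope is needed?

For a triangular section with side slope z = 1: A = zy² = 1×2.97² = 8.821 ft²; P = 2y√(1+z²) = 2×2.97×1.414 = 8.4 ft.
Hydraulic radius R = A/P = 8.821/8.4 = 1.05 ft.
From Manning's equation, S = [nQ / (1.486 A R^(2/3))]² = [0.014 × 41 / (1.486 × 8.821 × 1.05^(2/3))]² = 0.0018.

S = 0.0018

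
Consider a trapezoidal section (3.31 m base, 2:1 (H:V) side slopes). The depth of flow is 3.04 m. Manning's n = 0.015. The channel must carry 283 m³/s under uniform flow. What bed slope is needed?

With bottom width b = 3.31 m and side slope z = 2: A = (b + zy)y = (3.31 + 2×3.04)×3.04 = 28.55 m²; P = b + 2y√(1+z²) = 3.31 + 2×3.04×2.236 = 16.91 m.
Hydraulic radius R = A/P = 28.55/16.91 = 1.689 m.
From Manning's equation, S = [nQ / (1 A R^(2/3))]² = [0.015 × 283 / (1 × 28.55 × 1.689^(2/3))]² = 0.011.

S = 0.011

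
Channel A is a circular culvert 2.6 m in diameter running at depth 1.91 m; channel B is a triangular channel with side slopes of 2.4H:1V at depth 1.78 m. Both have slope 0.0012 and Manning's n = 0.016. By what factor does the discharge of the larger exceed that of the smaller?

1.88

Channel A: For a circular section of diameter D = 2.6 m at depth y = 1.91 m, the central angle is θ = 2 arccos(1 − 2y/D) = 4.118 rad. Then A = (D²/8)(θ − sin θ) = 4.18 m² and P = Dθ/2 = 5.354 m. Hydraulic radius R = A/P = 4.18/5.354 = 0.7808 m. Q_A = (1/0.016)·4.18·0.7808^(2/3)·√0.0012 = 7.674 m³/s.
Channel B: For a triangular section with side slope z = 2.4: A = zy² = 2.4×1.78² = 7.604 m²; P = 2y√(1+z²) = 2×1.78×2.6 = 9.256 m. Hydraulic radius R = A/P = 7.604/9.256 = 0.8215 m. Q_B = (1/0.016)·7.604·0.8215^(2/3)·√0.0012 = 14.44 m³/s.
The larger discharge is 14.44 m³/s and the smaller is 7.674 m³/s; the ratio is 1.88.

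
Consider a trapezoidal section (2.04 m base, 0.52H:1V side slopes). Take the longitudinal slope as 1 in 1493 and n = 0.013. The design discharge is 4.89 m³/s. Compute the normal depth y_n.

y_n = 1.2 m

Manning's equation rearranged: A R^(2/3) = nQ / (1·√S) = 0.013 × 4.89 / (√0.0006698) = 2.456.
Trying y = 1.39 m: A R^(2/3) = 3.148 — over.
Trying y = 1.02 m: A R^(2/3) = 1.874 — short.
Trying y = 1.2 m: A R^(2/3) = 2.457 — close enough.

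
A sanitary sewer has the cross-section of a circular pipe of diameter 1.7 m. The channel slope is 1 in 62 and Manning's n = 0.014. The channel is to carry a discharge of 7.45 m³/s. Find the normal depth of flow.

Manning's equation rearranged: A R^(2/3) = nQ / (1·√S) = 0.014 × 7.45 / (√0.01613) = 0.8213.
At y = 1.14 m: A R^(2/3) = 1.014 — too large.
At y = 0.838 m: A R^(2/3) = 0.6262 — too small.
At y = 0.989 m: A R^(2/3) = 0.8218 — matches.

y_n = 0.989 m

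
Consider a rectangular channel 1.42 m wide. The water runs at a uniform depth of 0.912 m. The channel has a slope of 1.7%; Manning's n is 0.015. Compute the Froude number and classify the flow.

supercritical

Flow area A = b·y = 1.42 × 0.912 = 1.295 m². Wetted perimeter P = b + 2y = 1.42 + 2×0.912 = 3.244 m.
Hydraulic radius R = A/P = 1.295/3.244 = 0.3992 m.
V = (1/n) R^(2/3) √S = (1/0.015) × 0.3992^(2/3) × √0.017 = 4.713 m/s. Hydraulic depth D_h = A/T = 1.295/1.42 = 0.912 m.
Froude number Fr = V/√(g·D_h) = 4.713/√(9.81×0.912) = 1.58, which is greater than 1, so the flow is supercritical.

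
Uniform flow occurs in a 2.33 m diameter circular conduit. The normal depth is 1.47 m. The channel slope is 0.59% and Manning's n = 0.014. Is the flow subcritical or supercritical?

supercritical

For a circular section of diameter D = 2.33 m at depth y = 1.47 m, the central angle is θ = 2 arccos(1 − 2y/D) = 3.671 rad. Then A = (D²/8)(θ − sin θ) = 2.834 m² and P = Dθ/2 = 4.277 m.
Hydraulic radius R = A/P = 2.834/4.277 = 0.6627 m.
V = (1/n) R^(2/3) √S = (1/0.014) × 0.6627^(2/3) × √0.0059 = 4.17 m/s. Hydraulic depth D_h = A/T = 2.834/2.249 = 1.26 m.
Froude number Fr = V/√(g·D_h) = 4.17/√(9.81×1.26) = 1.19, which is greater than 1, so the flow is supercritical.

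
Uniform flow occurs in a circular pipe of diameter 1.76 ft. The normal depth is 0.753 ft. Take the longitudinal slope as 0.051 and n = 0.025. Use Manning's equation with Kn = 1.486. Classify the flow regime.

For a circular section of diameter D = 1.76 ft at depth y = 0.753 ft, the central angle is θ = 2 arccos(1 − 2y/D) = 2.852 rad. Then A = (D²/8)(θ − sin θ) = 0.9937 ft² and P = Dθ/2 = 2.51 ft.
Hydraulic radius R = A/P = 0.9937/2.51 = 0.3959 ft.
V = (1.486/n) R^(2/3) √S = (1.486/0.025) × 0.3959^(2/3) × √0.051 = 7.238 ft/s. Hydraulic depth D_h = A/T = 0.9937/1.742 = 0.5706 ft.
Froude number Fr = V/√(g·D_h) = 7.238/√(32.2×0.5706) = 1.69, which is greater than 1, so the flow is supercritical.

supercritical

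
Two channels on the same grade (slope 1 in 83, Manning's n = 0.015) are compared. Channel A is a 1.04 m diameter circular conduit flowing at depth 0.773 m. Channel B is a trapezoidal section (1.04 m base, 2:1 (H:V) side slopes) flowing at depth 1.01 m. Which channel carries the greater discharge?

Channel A: For a circular section of diameter D = 1.04 m at depth y = 0.773 m, the central angle is θ = 2 arccos(1 − 2y/D) = 4.158 rad. Then A = (D²/8)(θ − sin θ) = 0.6771 m² and P = Dθ/2 = 2.162 m. Hydraulic radius R = A/P = 0.6771/2.162 = 0.3132 m. Q_A = (1/0.015)·0.6771·0.3132^(2/3)·√0.01205 = 2.285 m³/s.
Channel B: With bottom width b = 1.04 m and side slope z = 2: A = (b + zy)y = (1.04 + 2×1.01)×1.01 = 3.091 m²; P = b + 2y√(1+z²) = 1.04 + 2×1.01×2.236 = 5.557 m. Hydraulic radius R = A/P = 3.091/5.557 = 0.5562 m. Q_B = (1/0.015)·3.091·0.5562^(2/3)·√0.01205 = 15.3 m³/s.
Q_A = 2.285 m³/s vs Q_B = 15.3 m³/s, so channel B carries more.

channel B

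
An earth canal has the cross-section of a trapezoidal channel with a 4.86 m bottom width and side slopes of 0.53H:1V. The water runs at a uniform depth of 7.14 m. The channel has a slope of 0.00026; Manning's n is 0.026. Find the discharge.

Q = 78.5 m³/s

With bottom width b = 4.86 m and side slope z = 0.53: A = (b + zy)y = (4.86 + 0.53×7.14)×7.14 = 61.72 m²; P = b + 2y√(1+z²) = 4.86 + 2×7.14×1.132 = 21.02 m.
Hydraulic radius R = A/P = 61.72/21.02 = 2.936 m.
Manning's equation: Q = (1/n) A R^(2/3) S^(1/2) = (1/0.026) × 61.72 × 2.936^(2/3) × 0.00026^(1/2) = 78.5 m³/s.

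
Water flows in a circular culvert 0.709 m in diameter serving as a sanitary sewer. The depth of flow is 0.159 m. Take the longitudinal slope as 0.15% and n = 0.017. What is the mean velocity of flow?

For a circular section of diameter D = 0.709 m at depth y = 0.159 m, the central angle is θ = 2 arccos(1 − 2y/D) = 1.973 rad. Then A = (D²/8)(θ − sin θ) = 0.06618 m² and P = Dθ/2 = 0.6995 m.
Hydraulic radius R = A/P = 0.06618/0.6995 = 0.09461 m.
From Manning's equation, V = (1/n) R^(2/3) S^(1/2) = (1/0.017) × 0.09461^(2/3) × 0.0015^(1/2) = 0.473 m/s.

V = 0.473 m/s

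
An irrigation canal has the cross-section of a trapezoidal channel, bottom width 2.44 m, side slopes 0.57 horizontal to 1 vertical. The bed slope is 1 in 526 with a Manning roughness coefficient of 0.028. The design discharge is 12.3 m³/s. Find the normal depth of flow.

y_n = 2.1 m

Manning's equation rearranged: A R^(2/3) = nQ / (1·√S) = 0.028 × 12.3 / (√0.001901) = 7.899.
Trying y = 1.89 m: A R^(2/3) = 6.554 — low.
Trying y = 2.41 m: A R^(2/3) = 10.09 — high.
Trying y = 2.1 m: A R^(2/3) = 7.89 — close enough.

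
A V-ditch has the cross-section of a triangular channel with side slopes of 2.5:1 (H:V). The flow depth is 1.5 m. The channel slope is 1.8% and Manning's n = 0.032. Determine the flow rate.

Q = 18.5 m³/s

For a triangular section with side slope z = 2.5: A = zy² = 2.5×1.5² = 5.625 m²; P = 2y√(1+z²) = 2×1.5×2.693 = 8.078 m.
Hydraulic radius R = A/P = 5.625/8.078 = 0.6964 m.
Manning's equation: Q = (1/n) A R^(2/3) S^(1/2) = (1/0.032) × 5.625 × 0.6964^(2/3) × 0.018^(1/2) = 18.5 m³/s.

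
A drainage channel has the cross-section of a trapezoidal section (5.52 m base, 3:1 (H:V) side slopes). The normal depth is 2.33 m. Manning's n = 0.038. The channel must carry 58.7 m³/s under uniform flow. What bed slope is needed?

With bottom width b = 5.52 m and side slope z = 3: A = (b + zy)y = (5.52 + 3×2.33)×2.33 = 29.15 m²; P = b + 2y√(1+z²) = 5.52 + 2×2.33×3.162 = 20.26 m.
Hydraulic radius R = A/P = 29.15/20.26 = 1.439 m.
From Manning's equation, S = [nQ / (1 A R^(2/3))]² = [0.038 × 58.7 / (1 × 29.15 × 1.439^(2/3))]² = 0.0036.

S = 0.0036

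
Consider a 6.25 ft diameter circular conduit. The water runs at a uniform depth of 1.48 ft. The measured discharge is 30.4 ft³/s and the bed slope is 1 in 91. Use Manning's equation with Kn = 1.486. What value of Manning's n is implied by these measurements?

For a circular section of diameter D = 6.25 ft at depth y = 1.48 ft, the central angle is θ = 2 arccos(1 − 2y/D) = 2.033 rad. Then A = (D²/8)(θ − sin θ) = 5.555 ft² and P = Dθ/2 = 6.353 ft.
Hydraulic radius R = A/P = 5.555/6.353 = 0.8745 ft.
Rearranging Manning's equation: n = (1.486/Q) A R^(2/3) S^(1/2) = (1.486/30.4) × 5.555 × 0.8745^(2/3) × √0.01099 = 0.026.

n = 0.026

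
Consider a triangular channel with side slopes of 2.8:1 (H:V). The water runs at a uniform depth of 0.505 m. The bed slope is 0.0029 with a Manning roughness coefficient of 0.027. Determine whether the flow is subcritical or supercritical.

For a triangular section with side slope z = 2.8: A = zy² = 2.8×0.505² = 0.7141 m²; P = 2y√(1+z²) = 2×0.505×2.973 = 3.003 m.
Hydraulic radius R = A/P = 0.7141/3.003 = 0.2378 m.
V = (1/n) R^(2/3) √S = (1/0.027) × 0.2378^(2/3) × √0.0029 = 0.7655 m/s. Hydraulic depth D_h = A/T = 0.7141/2.828 = 0.2525 m.
Froude number Fr = V/√(g·D_h) = 0.7655/√(9.81×0.2525) = 0.486, which is less than 1, so the flow is subcritical.

subcritical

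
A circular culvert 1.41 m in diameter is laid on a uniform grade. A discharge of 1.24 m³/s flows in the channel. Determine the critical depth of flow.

y_c = 0.577 m

At critical depth, Q² T / (g A³) = 1, i.e. A³/T = Q²/g = 1.24²/9.81 = 0.1567.
Try y = 0.72 m: A³/T = 0.3658 — high.
Try y = 0.577 m: A³/T = 0.1567 — ≈ 0.1567.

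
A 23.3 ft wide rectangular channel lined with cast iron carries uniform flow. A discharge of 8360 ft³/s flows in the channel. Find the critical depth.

y_c = 15.9 ft

For a rectangular channel, critical depth y_c = (q²/g)^(1/3) where q = Q/b = 8360/23.3 = 358.8 ft²/s.
So y_c = (358.8²/32.2)^(1/3) = 15.9 ft.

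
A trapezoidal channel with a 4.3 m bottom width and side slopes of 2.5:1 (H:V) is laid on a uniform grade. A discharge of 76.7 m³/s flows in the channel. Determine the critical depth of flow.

At critical depth, Q² T / (g A³) = 1, i.e. A³/T = Q²/g = 76.7²/9.81 = 599.7.
At y = 1.7 m: A³/T = 239.9 — short.
At y = 2.46 m: A³/T = 1023 — over.
At y = 2.15 m: A³/T = 598 — ≈ 599.7.

y_c = 2.15 m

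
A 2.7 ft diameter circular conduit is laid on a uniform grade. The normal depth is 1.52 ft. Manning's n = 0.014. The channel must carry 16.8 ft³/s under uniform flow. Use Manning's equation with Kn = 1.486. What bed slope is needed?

S = 0.00349

For a circular section of diameter D = 2.7 ft at depth y = 1.52 ft, the central angle is θ = 2 arccos(1 − 2y/D) = 3.394 rad. Then A = (D²/8)(θ − sin θ) = 3.321 ft² and P = Dθ/2 = 4.582 ft.
Hydraulic radius R = A/P = 3.321/4.582 = 0.7247 ft.
From Manning's equation, S = [nQ / (1.486 A R^(2/3))]² = [0.014 × 16.8 / (1.486 × 3.321 × 0.7247^(2/3))]² = 0.00349.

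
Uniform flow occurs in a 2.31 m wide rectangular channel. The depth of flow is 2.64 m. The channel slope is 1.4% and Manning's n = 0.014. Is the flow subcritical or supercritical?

supercritical

Flow area A = b·y = 2.31 × 2.64 = 6.098 m². Wetted perimeter P = b + 2y = 2.31 + 2×2.64 = 7.59 m.
Hydraulic radius R = A/P = 6.098/7.59 = 0.8035 m.
V = (1/n) R^(2/3) √S = (1/0.014) × 0.8035^(2/3) × √0.014 = 7.304 m/s. Hydraulic depth D_h = A/T = 6.098/2.31 = 2.64 m.
Froude number Fr = V/√(g·D_h) = 7.304/√(9.81×2.64) = 1.44, which is greater than 1, so the flow is supercritical.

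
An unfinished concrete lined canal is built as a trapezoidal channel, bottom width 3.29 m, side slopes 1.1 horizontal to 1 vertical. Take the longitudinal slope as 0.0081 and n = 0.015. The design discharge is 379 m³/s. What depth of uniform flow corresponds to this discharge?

y_n = 4.5 m

Manning's equation rearranged: A R^(2/3) = nQ / (1·√S) = 0.015 × 379 / (√0.0081) = 63.17.
At y = 5.12 m: A R^(2/3) = 83.41 — too large.
At y = 3.94 m: A R^(2/3) = 47.71 — too small.
At y = 4.5 m: A R^(2/3) = 63.19 — ≈ 63.17.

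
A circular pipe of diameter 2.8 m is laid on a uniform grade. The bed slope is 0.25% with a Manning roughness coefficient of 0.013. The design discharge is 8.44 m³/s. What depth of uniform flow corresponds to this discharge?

Manning's equation rearranged: A R^(2/3) = nQ / (1·√S) = 0.013 × 8.44 / (√0.0025) = 2.194.
Trying y = 1.49 m: A R^(2/3) = 2.694 — high.
Trying y = 1.13 m: A R^(2/3) = 1.663 — low.
Trying y = 1.32 m: A R^(2/3) = 2.194 — matches.

y_n = 1.32 m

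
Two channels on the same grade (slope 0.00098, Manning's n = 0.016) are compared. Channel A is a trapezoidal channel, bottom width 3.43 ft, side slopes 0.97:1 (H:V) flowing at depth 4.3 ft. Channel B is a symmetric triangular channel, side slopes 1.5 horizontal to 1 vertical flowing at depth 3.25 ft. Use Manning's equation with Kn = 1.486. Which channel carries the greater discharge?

Channel A: With bottom width b = 3.43 ft and side slope z = 0.97: A = (b + zy)y = (3.43 + 0.97×4.3)×4.3 = 32.68 ft²; P = b + 2y√(1+z²) = 3.43 + 2×4.3×1.393 = 15.41 ft. Hydraulic radius R = A/P = 32.68/15.41 = 2.121 ft. Q_A = (1.486/0.016)·32.68·2.121^(2/3)·√0.00098 = 156.9 ft³/s.
Channel B: For a triangular section with side slope z = 1.5: A = zy² = 1.5×3.25² = 15.84 ft²; P = 2y√(1+z²) = 2×3.25×1.803 = 11.72 ft. Hydraulic radius R = A/P = 15.84/11.72 = 1.352 ft. Q_B = (1.486/0.016)·15.84·1.352^(2/3)·√0.00098 = 56.33 ft³/s.
Q_A = 156.9 ft³/s vs Q_B = 56.33 ft³/s, so channel A carries more.

channel A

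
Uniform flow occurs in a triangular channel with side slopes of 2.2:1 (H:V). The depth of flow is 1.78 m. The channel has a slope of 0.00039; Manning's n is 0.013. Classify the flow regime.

subcritical

For a triangular section with side slope z = 2.2: A = zy² = 2.2×1.78² = 6.97 m²; P = 2y√(1+z²) = 2×1.78×2.417 = 8.603 m.
Hydraulic radius R = A/P = 6.97/8.603 = 0.8102 m.
V = (1/n) R^(2/3) √S = (1/0.013) × 0.8102^(2/3) × √0.00039 = 1.32 m/s. Hydraulic depth D_h = A/T = 6.97/7.832 = 0.89 m.
Froude number Fr = V/√(g·D_h) = 1.32/√(9.81×0.89) = 0.447, which is less than 1, so the flow is subcritical.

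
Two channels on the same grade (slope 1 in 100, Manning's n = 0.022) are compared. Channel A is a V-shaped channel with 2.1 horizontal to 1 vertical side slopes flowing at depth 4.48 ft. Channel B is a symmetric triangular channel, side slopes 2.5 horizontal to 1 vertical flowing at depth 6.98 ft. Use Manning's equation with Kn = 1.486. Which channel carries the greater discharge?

channel B

Channel A: For a triangular section with side slope z = 2.1: A = zy² = 2.1×4.48² = 42.15 ft²; P = 2y√(1+z²) = 2×4.48×2.326 = 20.84 ft. Hydraulic radius R = A/P = 42.15/20.84 = 2.022 ft. Q_A = (1.486/0.022)·42.15·2.022^(2/3)·√0.01 = 455.3 ft³/s.
Channel B: For a triangular section with side slope z = 2.5: A = zy² = 2.5×6.98² = 121.8 ft²; P = 2y√(1+z²) = 2×6.98×2.693 = 37.59 ft. Hydraulic radius R = A/P = 121.8/37.59 = 3.24 ft. Q_B = (1.486/0.022)·121.8·3.24^(2/3)·√0.01 = 1802 ft³/s.
Q_A = 455.3 ft³/s vs Q_B = 1802 ft³/s, so channel B carries more.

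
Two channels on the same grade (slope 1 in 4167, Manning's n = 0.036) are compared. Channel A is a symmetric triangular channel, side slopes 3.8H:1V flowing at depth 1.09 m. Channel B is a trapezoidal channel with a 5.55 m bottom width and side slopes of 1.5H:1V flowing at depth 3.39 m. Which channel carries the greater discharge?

Channel A: For a triangular section with side slope z = 3.8: A = zy² = 3.8×1.09² = 4.515 m²; P = 2y√(1+z²) = 2×1.09×3.929 = 8.566 m. Hydraulic radius R = A/P = 4.515/8.566 = 0.5271 m. Q_A = (1/0.036)·4.515·0.5271^(2/3)·√0.00024 = 1.268 m³/s.
Channel B: With bottom width b = 5.55 m and side slope z = 1.5: A = (b + zy)y = (5.55 + 1.5×3.39)×3.39 = 36.05 m²; P = b + 2y√(1+z²) = 5.55 + 2×3.39×1.803 = 17.77 m. Hydraulic radius R = A/P = 36.05/17.77 = 2.029 m. Q_B = (1/0.036)·36.05·2.029^(2/3)·√0.00024 = 24.86 m³/s.
Q_A = 1.268 m³/s vs Q_B = 24.86 m³/s, so channel B carries more.

channel B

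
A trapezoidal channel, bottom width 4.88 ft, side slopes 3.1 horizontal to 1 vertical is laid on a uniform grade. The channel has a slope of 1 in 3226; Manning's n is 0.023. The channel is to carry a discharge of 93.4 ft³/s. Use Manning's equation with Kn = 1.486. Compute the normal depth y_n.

Manning's equation rearranged: A R^(2/3) = nQ / (1.486·√S) = 0.023 × 93.4 / (1.486 × √0.00031) = 82.11.
Trying y = 2.76 ft: A R^(2/3) = 51.2 — low.
Trying y = 3.9 ft: A R^(2/3) = 111.4 — high.
Trying y = 3.41 ft: A R^(2/3) = 82.08 — matches.

y_n = 3.41 ft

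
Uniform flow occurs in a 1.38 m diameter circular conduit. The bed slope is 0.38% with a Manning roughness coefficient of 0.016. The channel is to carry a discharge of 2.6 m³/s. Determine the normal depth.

y_n = 1.04 m

Manning's equation rearranged: A R^(2/3) = nQ / (1·√S) = 0.016 × 2.6 / (√0.0038) = 0.6748.
At y = 0.721 m: A R^(2/3) = 0.3961 — short.
At y = 1.14 m: A R^(2/3) = 0.7409 — over.
At y = 1.04 m: A R^(2/3) = 0.6747 — ≈ 0.6748.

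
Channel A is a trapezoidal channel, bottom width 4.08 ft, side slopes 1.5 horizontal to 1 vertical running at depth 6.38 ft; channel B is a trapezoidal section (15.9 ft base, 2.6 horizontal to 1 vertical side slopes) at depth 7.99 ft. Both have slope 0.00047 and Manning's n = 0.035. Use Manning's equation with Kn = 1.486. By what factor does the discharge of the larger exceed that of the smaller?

Channel A: With bottom width b = 4.08 ft and side slope z = 1.5: A = (b + zy)y = (4.08 + 1.5×6.38)×6.38 = 87.09 ft²; P = b + 2y√(1+z²) = 4.08 + 2×6.38×1.803 = 27.08 ft. Hydraulic radius R = A/P = 87.09/27.08 = 3.216 ft. Q_A = (1.486/0.035)·87.09·3.216^(2/3)·√0.00047 = 174.6 ft³/s.
Channel B: With bottom width b = 15.9 ft and side slope z = 2.6: A = (b + zy)y = (15.9 + 2.6×7.99)×7.99 = 293 ft²; P = b + 2y√(1+z²) = 15.9 + 2×7.99×2.786 = 60.42 ft. Hydraulic radius R = A/P = 293/60.42 = 4.85 ft. Q_B = (1.486/0.035)·293·4.85^(2/3)·√0.00047 = 772.8 ft³/s.
The larger discharge is 772.8 ft³/s and the smaller is 174.6 ft³/s; the ratio is 4.43.

4.43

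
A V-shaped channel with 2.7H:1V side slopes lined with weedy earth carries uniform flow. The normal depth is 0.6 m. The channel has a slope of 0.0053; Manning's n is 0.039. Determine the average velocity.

For a triangular section with side slope z = 2.7: A = zy² = 2.7×0.6² = 0.972 m²; P = 2y√(1+z²) = 2×0.6×2.879 = 3.455 m.
Hydraulic radius R = A/P = 0.972/3.455 = 0.2813 m.
From Manning's equation, V = (1/n) R^(2/3) S^(1/2) = (1/0.039) × 0.2813^(2/3) × 0.0053^(1/2) = 0.801 m/s.

V = 0.801 m/s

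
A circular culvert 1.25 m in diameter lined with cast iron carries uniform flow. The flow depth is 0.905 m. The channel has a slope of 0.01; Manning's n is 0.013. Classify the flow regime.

supercritical

For a circular section of diameter D = 1.25 m at depth y = 0.905 m, the central angle is θ = 2 arccos(1 − 2y/D) = 4.071 rad. Then A = (D²/8)(θ − sin θ) = 0.9515 m² and P = Dθ/2 = 2.544 m.
Hydraulic radius R = A/P = 0.9515/2.544 = 0.374 m.
V = (1/n) R^(2/3) √S = (1/0.013) × 0.374^(2/3) × √0.01 = 3.993 m/s. Hydraulic depth D_h = A/T = 0.9515/1.118 = 0.8514 m.
Froude number Fr = V/√(g·D_h) = 3.993/√(9.81×0.8514) = 1.38, which is greater than 1, so the flow is supercritical.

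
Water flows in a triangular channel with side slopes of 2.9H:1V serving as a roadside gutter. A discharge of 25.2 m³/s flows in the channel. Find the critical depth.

At critical depth, Q² T / (g A³) = 1, i.e. A³/T = Q²/g = 25.2²/9.81 = 64.73.
Trying y = 1.27 m: A³/T = 13.89 — too small.
Trying y = 1.73 m: A³/T = 65.16 — ≈ 64.73.

y_c = 1.73 m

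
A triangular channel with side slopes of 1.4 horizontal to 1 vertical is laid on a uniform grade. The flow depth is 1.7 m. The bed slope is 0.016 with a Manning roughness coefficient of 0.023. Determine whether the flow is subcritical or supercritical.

For a triangular section with side slope z = 1.4: A = zy² = 1.4×1.7² = 4.046 m²; P = 2y√(1+z²) = 2×1.7×1.72 = 5.85 m.
Hydraulic radius R = A/P = 4.046/5.85 = 0.6917 m.
V = (1/n) R^(2/3) √S = (1/0.023) × 0.6917^(2/3) × √0.016 = 4.301 m/s. Hydraulic depth D_h = A/T = 4.046/4.76 = 0.85 m.
Froude number Fr = V/√(g·D_h) = 4.301/√(9.81×0.85) = 1.49, which is greater than 1, so the flow is supercritical.

supercritical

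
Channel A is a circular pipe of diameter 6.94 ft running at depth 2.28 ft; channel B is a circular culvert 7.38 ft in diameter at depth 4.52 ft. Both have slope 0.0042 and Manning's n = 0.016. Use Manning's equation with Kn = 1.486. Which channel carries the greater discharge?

Channel A: For a circular section of diameter D = 6.94 ft at depth y = 2.28 ft, the central angle is θ = 2 arccos(1 − 2y/D) = 2.442 rad. Then A = (D²/8)(θ − sin θ) = 10.82 ft² and P = Dθ/2 = 8.472 ft. Hydraulic radius R = A/P = 10.82/8.472 = 1.277 ft. Q_A = (1.486/0.016)·10.82·1.277^(2/3)·√0.0042 = 76.66 ft³/s.
Channel B: For a circular section of diameter D = 7.38 ft at depth y = 4.52 ft, the central angle is θ = 2 arccos(1 − 2y/D) = 3.595 rad. Then A = (D²/8)(θ − sin θ) = 27.46 ft² and P = Dθ/2 = 13.27 ft. Hydraulic radius R = A/P = 27.46/13.27 = 2.07 ft. Q_B = (1.486/0.016)·27.46·2.07^(2/3)·√0.0042 = 268.5 ft³/s.
Q_A = 76.66 ft³/s vs Q_B = 268.5 ft³/s, so channel B carries more.

channel B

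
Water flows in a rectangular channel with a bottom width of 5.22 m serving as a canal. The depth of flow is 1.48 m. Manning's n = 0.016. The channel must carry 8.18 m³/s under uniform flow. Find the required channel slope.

Flow area A = b·y = 5.22 × 1.48 = 7.726 m². Wetted perimeter P = b + 2y = 5.22 + 2×1.48 = 8.18 m.
Hydraulic radius R = A/P = 7.726/8.18 = 0.9444 m.
From Manning's equation, S = [nQ / (1 A R^(2/3))]² = [0.016 × 8.18 / (1 × 7.726 × 0.9444^(2/3))]² = 0.00031.

S = 0.00031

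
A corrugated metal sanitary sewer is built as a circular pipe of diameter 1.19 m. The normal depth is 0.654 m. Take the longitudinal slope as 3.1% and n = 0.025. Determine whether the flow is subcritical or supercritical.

For a circular section of diameter D = 1.19 m at depth y = 0.654 m, the central angle is θ = 2 arccos(1 − 2y/D) = 3.34 rad. Then A = (D²/8)(θ − sin θ) = 0.6262 m² and P = Dθ/2 = 1.987 m.
Hydraulic radius R = A/P = 0.6262/1.987 = 0.3151 m.
V = (1/n) R^(2/3) √S = (1/0.025) × 0.3151^(2/3) × √0.031 = 3.261 m/s. Hydraulic depth D_h = A/T = 0.6262/1.184 = 0.5288 m.
Froude number Fr = V/√(g·D_h) = 3.261/√(9.81×0.5288) = 1.43, which is greater than 1, so the flow is supercritical.

supercritical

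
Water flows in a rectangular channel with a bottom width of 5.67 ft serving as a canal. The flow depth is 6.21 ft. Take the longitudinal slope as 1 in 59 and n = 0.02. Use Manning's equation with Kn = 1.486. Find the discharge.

Flow area A = b·y = 5.67 × 6.21 = 35.21 ft². Wetted perimeter P = b + 2y = 5.67 + 2×6.21 = 18.09 ft.
Hydraulic radius R = A/P = 35.21/18.09 = 1.946 ft.
Manning's equation: Q = (1.486/n) A R^(2/3) S^(1/2) = (1.486/0.02) × 35.21 × 1.946^(2/3) × 0.01695^(1/2) = 531 ft³/s.

Q = 531 ft³/s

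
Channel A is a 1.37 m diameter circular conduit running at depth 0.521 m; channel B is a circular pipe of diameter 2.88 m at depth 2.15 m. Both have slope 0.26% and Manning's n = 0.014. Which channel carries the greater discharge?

Channel A: For a circular section of diameter D = 1.37 m at depth y = 0.521 m, the central angle is θ = 2 arccos(1 − 2y/D) = 2.658 rad. Then A = (D²/8)(θ − sin θ) = 0.5145 m² and P = Dθ/2 = 1.821 m. Hydraulic radius R = A/P = 0.5145/1.821 = 0.2826 m. Q_A = (1/0.014)·0.5145·0.2826^(2/3)·√0.0026 = 0.807 m³/s.
Channel B: For a circular section of diameter D = 2.88 m at depth y = 2.15 m, the central angle is θ = 2 arccos(1 − 2y/D) = 4.173 rad. Then A = (D²/8)(θ − sin θ) = 5.216 m² and P = Dθ/2 = 6.009 m. Hydraulic radius R = A/P = 5.216/6.009 = 0.868 m. Q_B = (1/0.014)·5.216·0.868^(2/3)·√0.0026 = 17.29 m³/s.
Q_A = 0.807 m³/s vs Q_B = 17.29 m³/s, so channel B carries more.

channel B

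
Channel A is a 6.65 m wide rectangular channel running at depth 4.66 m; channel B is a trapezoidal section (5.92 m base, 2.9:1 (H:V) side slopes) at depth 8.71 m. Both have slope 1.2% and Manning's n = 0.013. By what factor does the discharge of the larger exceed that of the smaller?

Channel A: Flow area A = b·y = 6.65 × 4.66 = 30.99 m². Wetted perimeter P = b + 2y = 6.65 + 2×4.66 = 15.97 m. Hydraulic radius R = A/P = 30.99/15.97 = 1.94 m. Q_A = (1/0.013)·30.99·1.94^(2/3)·√0.012 = 406.2 m³/s.
Channel B: With bottom width b = 5.92 m and side slope z = 2.9: A = (b + zy)y = (5.92 + 2.9×8.71)×8.71 = 271.6 m²; P = b + 2y√(1+z²) = 5.92 + 2×8.71×3.068 = 59.36 m. Hydraulic radius R = A/P = 271.6/59.36 = 4.575 m. Q_B = (1/0.013)·271.6·4.575^(2/3)·√0.012 = 6307 m³/s.
The larger discharge is 6307 m³/s and the smaller is 406.2 m³/s; the ratio is 15.5.

15.5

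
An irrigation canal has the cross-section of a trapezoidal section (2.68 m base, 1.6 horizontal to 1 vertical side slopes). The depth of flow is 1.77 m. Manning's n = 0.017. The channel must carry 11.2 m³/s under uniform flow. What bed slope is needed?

With bottom width b = 2.68 m and side slope z = 1.6: A = (b + zy)y = (2.68 + 1.6×1.77)×1.77 = 9.756 m²; P = b + 2y√(1+z²) = 2.68 + 2×1.77×1.887 = 9.359 m.
Hydraulic radius R = A/P = 9.756/9.359 = 1.042 m.
From Manning's equation, S = [nQ / (1 A R^(2/3))]² = [0.017 × 11.2 / (1 × 9.756 × 1.042^(2/3))]² = 0.00036.

S = 0.00036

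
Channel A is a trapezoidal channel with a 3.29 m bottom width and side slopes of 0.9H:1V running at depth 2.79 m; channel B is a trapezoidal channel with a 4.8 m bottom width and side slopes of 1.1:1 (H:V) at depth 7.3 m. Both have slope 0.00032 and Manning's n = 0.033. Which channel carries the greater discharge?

channel B

Channel A: With bottom width b = 3.29 m and side slope z = 0.9: A = (b + zy)y = (3.29 + 0.9×2.79)×2.79 = 16.18 m²; P = b + 2y√(1+z²) = 3.29 + 2×2.79×1.345 = 10.8 m. Hydraulic radius R = A/P = 16.18/10.8 = 1.499 m. Q_A = (1/0.033)·16.18·1.499^(2/3)·√0.00032 = 11.49 m³/s.
Channel B: With bottom width b = 4.8 m and side slope z = 1.1: A = (b + zy)y = (4.8 + 1.1×7.3)×7.3 = 93.66 m²; P = b + 2y√(1+z²) = 4.8 + 2×7.3×1.487 = 26.5 m. Hydraulic radius R = A/P = 93.66/26.5 = 3.534 m. Q_B = (1/0.033)·93.66·3.534^(2/3)·√0.00032 = 117.8 m³/s.
Q_A = 11.49 m³/s vs Q_B = 117.8 m³/s, so channel B carries more.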